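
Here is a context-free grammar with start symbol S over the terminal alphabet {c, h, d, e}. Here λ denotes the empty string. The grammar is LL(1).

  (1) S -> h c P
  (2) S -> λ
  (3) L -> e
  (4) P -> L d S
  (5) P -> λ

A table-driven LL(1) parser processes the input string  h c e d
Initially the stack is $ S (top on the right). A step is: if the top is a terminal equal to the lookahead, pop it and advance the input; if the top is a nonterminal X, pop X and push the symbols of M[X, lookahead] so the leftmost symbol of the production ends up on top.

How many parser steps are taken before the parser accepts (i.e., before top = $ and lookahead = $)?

step 1: stack=$ S  input=h c e d $  — expand S -> h c P
step 2: stack=$ P c h  input=h c e d $  — match h
step 3: stack=$ P c  input=c e d $  — match c
step 4: stack=$ P  input=e d $  — expand P -> L d S
step 5: stack=$ S d L  input=e d $  — expand L -> e
step 6: stack=$ S d e  input=e d $  — match e
step 7: stack=$ S d  input=d $  — match d
step 8: stack=$ S  input=$  — expand S -> λ
Accept reached after 8 steps.

8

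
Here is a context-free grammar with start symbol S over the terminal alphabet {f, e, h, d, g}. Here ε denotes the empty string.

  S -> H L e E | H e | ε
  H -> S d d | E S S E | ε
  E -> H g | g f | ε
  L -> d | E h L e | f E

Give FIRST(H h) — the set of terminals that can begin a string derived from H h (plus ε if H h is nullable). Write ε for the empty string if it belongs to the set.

{d, e, f, g, h}

FIRST(S) = {ε, d, e, f, g, h}  (via H L e E, H e)
FIRST(H) = {ε, d, e, f, g, h}  (via S d d, E S S E)
FIRST(E) = {ε, d, e, f, g, h}  (via H g)
FIRST(L) = {d, e, f, g, h}  (via E h L e)
FIRST(H h): take FIRST of each symbol in turn, carrying on past any symbol whose FIRST contains ε; result {d, e, f, g, h}.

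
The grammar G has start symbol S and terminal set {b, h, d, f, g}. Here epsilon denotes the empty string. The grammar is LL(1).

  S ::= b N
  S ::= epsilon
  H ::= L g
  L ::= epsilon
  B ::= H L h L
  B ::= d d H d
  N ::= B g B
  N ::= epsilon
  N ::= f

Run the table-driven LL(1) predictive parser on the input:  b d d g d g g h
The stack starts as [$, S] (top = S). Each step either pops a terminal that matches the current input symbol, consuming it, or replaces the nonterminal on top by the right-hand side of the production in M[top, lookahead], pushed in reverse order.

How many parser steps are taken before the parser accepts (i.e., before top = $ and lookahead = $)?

      Stack          Input              Action
   1  $ S            b d d g d g g h $  expand S ::= b N
   2  $ N b          b d d g d g g h $  match b
   3  $ N            d d g d g g h $    expand N ::= B g B
   4  $ B g B        d d g d g g h $    expand B ::= d d H d
   5  $ B g d H d d  d d g d g g h $    match d
   6  $ B g d H d    d g d g g h $      match d
   7  $ B g d H      g d g g h $        expand H ::= L g
   8  $ B g d g L    g d g g h $        expand L ::= epsilon
   9  $ B g d g      g d g g h $        match g
  10  $ B g d        d g g h $          match d
  11  $ B g          g g h $            match g
  12  $ B            g h $              expand B ::= H L h L
  13  $ L h L H      g h $              expand H ::= L g
  14  $ L h L g L    g h $              expand L ::= epsilon
  15  $ L h L g      g h $              match g
  16  $ L h L        h $                expand L ::= epsilon
  17  $ L h          h $                match h
  18  $ L            $                  expand L ::= epsilon
Accept reached after 18 steps.

18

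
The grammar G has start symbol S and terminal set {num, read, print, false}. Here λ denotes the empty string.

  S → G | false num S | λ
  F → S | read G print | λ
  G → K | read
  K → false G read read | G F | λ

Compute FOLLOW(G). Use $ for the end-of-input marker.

FIRST(S) = {λ, false, read}  (via G)
FIRST(F) = {λ, false, read}  (via S)
FIRST(G) = {λ, false, read}  (via K)
FIRST(K) = {λ, false, read}  (via G F)
FOLLOW(S) includes $ since S is the start symbol.
FOLLOW(S): in S→false num S, the suffix after S is empty (adds nothing new); in F→S, the suffix after S is empty, so FOLLOW(S) ⊇ FOLLOW(F) = {$, false, print, read}. Thus FOLLOW(S) = {$, false, print, read}.
FOLLOW(F): in K→G F, the suffix after F is empty, so FOLLOW(F) ⊇ FOLLOW(K) = {$, false, print, read}. Thus FOLLOW(F) = {$, false, print, read}.
FOLLOW(G): in S→G, the suffix after G is empty, so FOLLOW(G) ⊇ FOLLOW(S) = {$, false, print, read}; in F→read G print, G is followed by print with FIRST {print}; in K→false G read read, G is followed by read read with FIRST {read}; in K→G F, G is followed by F with FIRST {λ, false, read}; in K→G F, the suffix after G is nullable, so FOLLOW(G) ⊇ FOLLOW(K) = {$, false, print, read}. Thus FOLLOW(G) = {$, false, print, read}.
FOLLOW(K): in G→K, the suffix after K is empty, so FOLLOW(K) ⊇ FOLLOW(G) = {$, false, print, read}. Thus FOLLOW(K) = {$, false, print, read}.

{$, false, print, read}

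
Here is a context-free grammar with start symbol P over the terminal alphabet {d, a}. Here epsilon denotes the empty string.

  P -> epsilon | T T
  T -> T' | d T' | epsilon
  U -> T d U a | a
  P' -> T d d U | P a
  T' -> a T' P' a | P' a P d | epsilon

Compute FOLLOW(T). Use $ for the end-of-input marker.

FIRST(P): from P->epsilon we get {epsilon}; from P->T T we get {epsilon, a, d}. So FIRST(P) = {epsilon, a, d}.
FIRST(T): from T->T' we get {epsilon, a, d}; from T->d T' we get {d}; from T->epsilon we get {epsilon}. So FIRST(T) = {epsilon, a, d}.
FIRST(U): from U->T d U a we get {a, d}; from U->a we get {a}. So FIRST(U) = {a, d}.
FIRST(P'): from P'->T d d U we get {a, d}; from P'->P a we get {a, d}. So FIRST(P') = {a, d}.
FIRST(T'): from T'->a T' P' a we get {a}; from T'->P' a P d we get {a, d}; from T'->epsilon we get {epsilon}. So FIRST(T') = {epsilon, a, d}.
FOLLOW(P) includes $ since P is the start symbol.
FOLLOW(P): in P'->P a, P is followed by a with FIRST {a}; in T'->P' a P d, P is followed by d with FIRST {d}. Thus FOLLOW(P) = {$, a, d}.
FOLLOW(T): in P->T T (occurrence 1), T is followed by T with FIRST {epsilon, a, d}; in P->T T (occurrence 1), the suffix after T is nullable, so FOLLOW(T) ⊇ FOLLOW(P) = {$, a, d}; in P->T T (occurrence 2), the suffix after T is empty, so FOLLOW(T) ⊇ FOLLOW(P) = {$, a, d}; in U->T d U a, T is followed by d U a with FIRST {d}; in P'->T d d U, T is followed by d d U with FIRST {d}. Thus FOLLOW(T) = {$, a, d}.
FOLLOW(P'): in T'->a T' P' a, P' is followed by a with FIRST {a}; in T'->P' a P d, P' is followed by a P d with FIRST {a}. Thus FOLLOW(P') = {a}.
FOLLOW(U): in U->T d U a, U is followed by a with FIRST {a}; in P'->T d d U, the suffix after U is empty, so FOLLOW(U) ⊇ FOLLOW(P') = {a}. Thus FOLLOW(U) = {a}.
FOLLOW(T'): in T->T', the suffix after T' is empty, so FOLLOW(T') ⊇ FOLLOW(T) = {$, a, d}; in T->d T', the suffix after T' is empty, so FOLLOW(T') ⊇ FOLLOW(T) = {$, a, d}; in T'->a T' P' a, T' is followed by P' a with FIRST {a, d}. Thus FOLLOW(T') = {$, a, d}.

{$, a, d}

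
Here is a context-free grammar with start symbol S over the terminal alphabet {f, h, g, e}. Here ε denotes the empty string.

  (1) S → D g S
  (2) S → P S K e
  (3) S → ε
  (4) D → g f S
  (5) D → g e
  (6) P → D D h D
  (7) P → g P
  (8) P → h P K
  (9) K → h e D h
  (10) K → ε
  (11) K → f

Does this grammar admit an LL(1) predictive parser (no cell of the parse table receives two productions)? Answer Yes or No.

FIRST(S) = {ε, g, h}
FIRST(D) = {g}
FIRST(P) = {g, h}
FIRST(K) = {ε, f, h}
FOLLOW(S) = {$, e, f, g, h}
FOLLOW(D) = {e, f, g, h}
FOLLOW(P) = {e, f, g, h}
FOLLOW(K) = {e, f, g, h}
Cell M[D, g] receives both D → g f S and D → g e — the grammar is not LL(1).

No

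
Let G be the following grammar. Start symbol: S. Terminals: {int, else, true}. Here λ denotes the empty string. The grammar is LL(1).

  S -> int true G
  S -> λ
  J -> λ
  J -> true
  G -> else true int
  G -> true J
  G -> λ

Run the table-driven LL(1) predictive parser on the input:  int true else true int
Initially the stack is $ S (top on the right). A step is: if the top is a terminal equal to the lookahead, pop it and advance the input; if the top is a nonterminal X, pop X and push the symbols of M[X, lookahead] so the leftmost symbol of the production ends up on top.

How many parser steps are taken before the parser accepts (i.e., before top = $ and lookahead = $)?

7

step 1: stack=$ S  input=int true else true int $  — expand S -> int true G
step 2: stack=$ G true int  input=int true else true int $  — match int
step 3: stack=$ G true  input=true else true int $  — match true
step 4: stack=$ G  input=else true int $  — expand G -> else true int
step 5: stack=$ int true else  input=else true int $  — match else
step 6: stack=$ int true  input=true int $  — match true
step 7: stack=$ int  input=int $  — match int
Accept reached after 7 steps.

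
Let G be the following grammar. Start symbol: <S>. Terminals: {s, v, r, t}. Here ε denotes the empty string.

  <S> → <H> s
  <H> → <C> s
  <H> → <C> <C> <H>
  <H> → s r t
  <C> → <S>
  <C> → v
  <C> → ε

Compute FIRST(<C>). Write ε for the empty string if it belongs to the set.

FIRST(<S>): from <S>→<H> s we get {s, v}. So FIRST(<S>) = {s, v}.
FIRST(<C>): from <C>→<S> we get {s, v}; from <C>→v we get {v}; from <C>→ε we get {ε}. So FIRST(<C>) = {ε, s, v}.
FIRST(<H>): from <H>→<C> s we get {s, v}; from <H>→<C> <C> <H> we get {s, v}; from <H>→s r t we get {s}. So FIRST(<H>) = {s, v}.

{ε, s, v}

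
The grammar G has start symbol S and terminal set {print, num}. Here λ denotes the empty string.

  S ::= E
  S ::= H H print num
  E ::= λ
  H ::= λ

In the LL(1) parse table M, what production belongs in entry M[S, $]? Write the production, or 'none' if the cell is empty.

FIRST(E): from E::=λ we get {λ}. So FIRST(E) = {λ}.
FIRST(H): from H::=λ we get {λ}. So FIRST(H) = {λ}.
FIRST(S): from S::=E we get {λ}; from S::=H H print num we get {print}. So FIRST(S) = {λ, print}.
FOLLOW(S) includes $ since S is the start symbol.
FOLLOW(S): S appears on no right-hand side. Thus FOLLOW(S) = {$}.
For S ::= E: FIRST(E) = {λ}, so it goes in M[S, t] for t ∈ {}; since λ ∈ FIRST, also for every t ∈ FOLLOW(S) = {$}.
For S ::= H H print num: FIRST(H H print num) = {print}, so it goes in M[S, t] for t ∈ {print}.

S ::= E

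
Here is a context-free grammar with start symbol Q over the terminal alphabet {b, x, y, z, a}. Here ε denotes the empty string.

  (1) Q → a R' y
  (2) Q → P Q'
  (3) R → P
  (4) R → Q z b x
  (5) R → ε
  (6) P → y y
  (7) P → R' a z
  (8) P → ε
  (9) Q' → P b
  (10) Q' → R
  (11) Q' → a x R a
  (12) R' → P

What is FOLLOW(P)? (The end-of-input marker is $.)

FIRST(Q) = {ε, a, b, y, z}  (via P Q')
FIRST(R) = {ε, a, b, y, z}  (via P, Q z b x)
FIRST(P) = {ε, a, y}  (via R' a z)
FIRST(Q') = {ε, a, b, y, z}  (via P b, R)
FIRST(R') = {ε, a, y}  (via P)
FOLLOW(Q) includes $ since Q is the start symbol.
FOLLOW(Q): in R→Q z b x, Q is followed by z b x with FIRST {z}. Thus FOLLOW(Q) = {$, z}.
FOLLOW(Q'): in Q→P Q', the suffix after Q' is empty, so FOLLOW(Q') ⊇ FOLLOW(Q) = {$, z}. Thus FOLLOW(Q') = {$, z}.
FOLLOW(R): in Q'→R, the suffix after R is empty, so FOLLOW(R) ⊇ FOLLOW(Q') = {$, z}; in Q'→a x R a, R is followed by a with FIRST {a}. Thus FOLLOW(R) = {$, a, z}.
FOLLOW(R'): in Q→a R' y, R' is followed by y with FIRST {y}; in P→R' a z, R' is followed by a z with FIRST {a}. Thus FOLLOW(R') = {a, y}.
FOLLOW(P): in Q→P Q', P is followed by Q' with FIRST {ε, a, b, y, z}; in Q→P Q', the suffix after P is nullable, so FOLLOW(P) ⊇ FOLLOW(Q) = {$, z}; in R→P, the suffix after P is empty, so FOLLOW(P) ⊇ FOLLOW(R) = {$, a, z}; in Q'→P b, P is followed by b with FIRST {b}; in R'→P, the suffix after P is empty, so FOLLOW(P) ⊇ FOLLOW(R') = {a, y}. Thus FOLLOW(P) = {$, a, b, y, z}.

{$, a, b, y, z}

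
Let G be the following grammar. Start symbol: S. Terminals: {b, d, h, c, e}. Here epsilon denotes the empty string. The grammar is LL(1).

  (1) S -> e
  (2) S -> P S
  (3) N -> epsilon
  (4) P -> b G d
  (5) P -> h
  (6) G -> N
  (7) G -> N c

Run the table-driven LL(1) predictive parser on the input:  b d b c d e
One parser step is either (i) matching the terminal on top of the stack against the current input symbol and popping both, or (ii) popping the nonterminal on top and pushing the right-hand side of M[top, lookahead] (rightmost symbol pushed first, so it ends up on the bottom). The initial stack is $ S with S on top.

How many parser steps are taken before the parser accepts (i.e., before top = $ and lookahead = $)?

step 1: stack=$ S  input=b d b c d e $  — expand S -> P S
step 2: stack=$ S P  input=b d b c d e $  — expand P -> b G d
step 3: stack=$ S d G b  input=b d b c d e $  — match b
step 4: stack=$ S d G  input=d b c d e $  — expand G -> N
step 5: stack=$ S d N  input=d b c d e $  — expand N -> epsilon
step 6: stack=$ S d  input=d b c d e $  — match d
step 7: stack=$ S  input=b c d e $  — expand S -> P S
step 8: stack=$ S P  input=b c d e $  — expand P -> b G d
step 9: stack=$ S d G b  input=b c d e $  — match b
step 10: stack=$ S d G  input=c d e $  — expand G -> N c
step 11: stack=$ S d c N  input=c d e $  — expand N -> epsilon
step 12: stack=$ S d c  input=c d e $  — match c
step 13: stack=$ S d  input=d e $  — match d
step 14: stack=$ S  input=e $  — expand S -> e
step 15: stack=$ e  input=e $  — match e
Accept reached after 15 steps.

15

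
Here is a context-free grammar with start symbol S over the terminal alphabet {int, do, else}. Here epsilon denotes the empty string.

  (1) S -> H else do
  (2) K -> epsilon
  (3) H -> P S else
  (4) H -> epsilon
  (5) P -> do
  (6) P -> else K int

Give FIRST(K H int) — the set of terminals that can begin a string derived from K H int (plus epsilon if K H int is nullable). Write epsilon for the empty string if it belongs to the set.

{do, else, int}

FIRST(K): from K->epsilon we get {epsilon}. So FIRST(K) = {epsilon}.
FIRST(P): from P->do we get {do}; from P->else K int we get {else}. So FIRST(P) = {do, else}.
FIRST(H): from H->P S else we get {do, else}; from H->epsilon we get {epsilon}. So FIRST(H) = {epsilon, do, else}.
FIRST(S): from S->H else do we get {do, else}. So FIRST(S) = {do, else}.
FIRST(K H int): take FIRST of each symbol in turn, carrying on past any symbol whose FIRST contains epsilon; result {do, else, int}.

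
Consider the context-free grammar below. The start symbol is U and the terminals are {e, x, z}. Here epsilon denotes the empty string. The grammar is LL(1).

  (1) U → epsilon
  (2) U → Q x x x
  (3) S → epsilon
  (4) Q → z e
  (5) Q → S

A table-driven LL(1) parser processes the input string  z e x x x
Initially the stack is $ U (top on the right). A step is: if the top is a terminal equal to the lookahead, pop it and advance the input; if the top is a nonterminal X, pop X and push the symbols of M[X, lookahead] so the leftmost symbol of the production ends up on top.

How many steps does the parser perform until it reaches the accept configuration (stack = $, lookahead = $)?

     Stack        Input        Action
  1  $ U          z e x x x $  expand U → Q x x x
  2  $ x x x Q    z e x x x $  expand Q → z e
  3  $ x x x e z  z e x x x $  match z
  4  $ x x x e    e x x x $    match e
  5  $ x x x      x x x $      match x
  6  $ x x        x x $        match x
  7  $ x          x $          match x
Accept reached after 7 steps.

7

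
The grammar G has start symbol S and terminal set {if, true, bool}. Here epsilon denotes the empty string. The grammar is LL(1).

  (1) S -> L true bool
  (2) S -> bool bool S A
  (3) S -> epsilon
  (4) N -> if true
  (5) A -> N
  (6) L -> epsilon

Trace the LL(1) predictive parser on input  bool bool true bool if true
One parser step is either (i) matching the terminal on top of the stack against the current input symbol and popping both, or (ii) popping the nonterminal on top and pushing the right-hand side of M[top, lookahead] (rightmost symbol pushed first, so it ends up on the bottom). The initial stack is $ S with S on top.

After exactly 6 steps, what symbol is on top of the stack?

step 1: stack=$ S  input=bool bool true bool if true $  — expand S -> bool bool S A
step 2: stack=$ A S bool bool  input=bool bool true bool if true $  — match bool
step 3: stack=$ A S bool  input=bool true bool if true $  — match bool
step 4: stack=$ A S  input=true bool if true $  — expand S -> L true bool
step 5: stack=$ A bool true L  input=true bool if true $  — expand L -> epsilon
step 6: stack=$ A bool true  input=true bool if true $  — match true
Stack after step 6: $ A bool (top = bool).

bool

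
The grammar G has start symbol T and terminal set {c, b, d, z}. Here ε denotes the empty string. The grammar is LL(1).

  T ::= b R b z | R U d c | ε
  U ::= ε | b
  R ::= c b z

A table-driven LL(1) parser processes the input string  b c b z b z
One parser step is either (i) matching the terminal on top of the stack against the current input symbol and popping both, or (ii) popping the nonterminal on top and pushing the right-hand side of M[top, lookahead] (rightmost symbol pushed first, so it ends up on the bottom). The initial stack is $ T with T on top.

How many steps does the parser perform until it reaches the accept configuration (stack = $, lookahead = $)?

step 1: stack=$ T  input=b c b z b z $  — expand T ::= b R b z
step 2: stack=$ z b R b  input=b c b z b z $  — match b
step 3: stack=$ z b R  input=c b z b z $  — expand R ::= c b z
step 4: stack=$ z b z b c  input=c b z b z $  — match c
step 5: stack=$ z b z b  input=b z b z $  — match b
step 6: stack=$ z b z  input=z b z $  — match z
step 7: stack=$ z b  input=b z $  — match b
step 8: stack=$ z  input=z $  — match z
Accept reached after 8 steps.

8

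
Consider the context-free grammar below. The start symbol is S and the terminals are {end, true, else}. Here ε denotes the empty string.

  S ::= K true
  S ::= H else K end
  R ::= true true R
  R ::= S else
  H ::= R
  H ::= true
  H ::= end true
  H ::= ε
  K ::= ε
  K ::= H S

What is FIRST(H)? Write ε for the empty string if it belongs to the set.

FIRST(S) = {else, end, true}  (via K true, H else K end)
FIRST(R) = {else, end, true}  (via S else)
FIRST(H) = {ε, else, end, true}  (via R)
FIRST(K) = {ε, else, end, true}  (via H S)

{ε, else, end, true}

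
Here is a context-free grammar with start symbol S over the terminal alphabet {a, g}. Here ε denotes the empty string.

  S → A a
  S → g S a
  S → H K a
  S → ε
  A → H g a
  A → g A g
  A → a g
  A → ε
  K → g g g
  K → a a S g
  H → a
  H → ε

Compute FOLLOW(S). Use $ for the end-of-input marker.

FIRST(K): from K→g g g we get {g}; from K→a a S g we get {a}. So FIRST(K) = {a, g}.
FIRST(H): from H→a we get {a}; from H→ε we get {ε}. So FIRST(H) = {ε, a}.
FIRST(A): from A→H g a we get {a, g}; from A→g A g we get {g}; from A→a g we get {a}; from A→ε we get {ε}. So FIRST(A) = {ε, a, g}.
FIRST(S): from S→A a we get {a, g}; from S→g S a we get {g}; from S→H K a we get {a, g}; from S→ε we get {ε}. So FIRST(S) = {ε, a, g}.
FOLLOW(S) includes $ since S is the start symbol.
FOLLOW(S): in S→g S a, S is followed by a with FIRST {a}; in K→a a S g, S is followed by g with FIRST {g}. Thus FOLLOW(S) = {$, a, g}.
FOLLOW(A): in S→A a, A is followed by a with FIRST {a}; in A→g A g, A is followed by g with FIRST {g}. Thus FOLLOW(A) = {a, g}.
FOLLOW(K): in S→H K a, K is followed by a with FIRST {a}. Thus FOLLOW(K) = {a}.
FOLLOW(H): in S→H K a, H is followed by K a with FIRST {a, g}; in A→H g a, H is followed by g a with FIRST {g}. Thus FOLLOW(H) = {a, g}.

{$, a, g}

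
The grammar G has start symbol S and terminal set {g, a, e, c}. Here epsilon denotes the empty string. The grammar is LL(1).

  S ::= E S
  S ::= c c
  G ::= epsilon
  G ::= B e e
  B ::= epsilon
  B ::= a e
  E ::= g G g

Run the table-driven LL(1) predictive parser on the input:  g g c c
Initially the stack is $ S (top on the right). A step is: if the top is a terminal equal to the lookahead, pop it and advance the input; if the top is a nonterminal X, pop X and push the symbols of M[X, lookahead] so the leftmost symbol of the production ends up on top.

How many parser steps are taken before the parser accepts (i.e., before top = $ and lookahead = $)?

     Stack      Input      Action
  1  $ S        g g c c $  expand S ::= E S
  2  $ S E      g g c c $  expand E ::= g G g
  3  $ S g G g  g g c c $  match g
  4  $ S g G    g c c $    expand G ::= epsilon
  5  $ S g      g c c $    match g
  6  $ S        c c $      expand S ::= c c
  7  $ c c      c c $      match c
  8  $ c        c $        match c
Accept reached after 8 steps.

8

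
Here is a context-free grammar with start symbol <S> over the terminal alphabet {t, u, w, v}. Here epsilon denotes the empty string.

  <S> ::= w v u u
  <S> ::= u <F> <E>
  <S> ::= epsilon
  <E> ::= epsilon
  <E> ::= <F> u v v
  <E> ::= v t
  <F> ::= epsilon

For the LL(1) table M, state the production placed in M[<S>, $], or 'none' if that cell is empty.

FIRST(<S>): from <S>::=w v u u we get {w}; from <S>::=u <F> <E> we get {u}; from <S>::=epsilon we get {epsilon}. So FIRST(<S>) = {epsilon, u, w}.
FIRST(<F>): from <F>::=epsilon we get {epsilon}. So FIRST(<F>) = {epsilon}.
FIRST(<E>): from <E>::=epsilon we get {epsilon}; from <E>::=<F> u v v we get {u}; from <E>::=v t we get {v}. So FIRST(<E>) = {epsilon, u, v}.
FOLLOW(<S>) includes $ since <S> is the start symbol.
FOLLOW(<S>): <S> appears on no right-hand side. Thus FOLLOW(<S>) = {$}.
For <S> ::= w v u u: FIRST(w v u u) = {w}, so it goes in M[<S>, t] for t ∈ {w}.
For <S> ::= u <F> <E>: FIRST(u <F> <E>) = {u}, so it goes in M[<S>, t] for t ∈ {u}.
For <S> ::= epsilon: FIRST(epsilon) = {epsilon}, so it goes in M[<S>, t] for t ∈ {}; since epsilon ∈ FIRST, also for every t ∈ FOLLOW(<S>) = {$}.

<S> ::= epsilon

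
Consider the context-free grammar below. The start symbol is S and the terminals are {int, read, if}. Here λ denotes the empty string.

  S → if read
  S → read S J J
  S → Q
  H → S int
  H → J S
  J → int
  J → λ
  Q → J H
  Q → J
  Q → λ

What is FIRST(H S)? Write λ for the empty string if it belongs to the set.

{λ, if, int, read}

FIRST(J) = {λ, int}
FIRST(S) = {λ, if, int, read}  (via Q)
FIRST(H) = {λ, if, int, read}  (via S int, J S)
FIRST(Q) = {λ, if, int, read}  (via J H, J)
FIRST(H S): take FIRST of each symbol in turn, carrying on past any symbol whose FIRST contains λ; result {λ, if, int, read}.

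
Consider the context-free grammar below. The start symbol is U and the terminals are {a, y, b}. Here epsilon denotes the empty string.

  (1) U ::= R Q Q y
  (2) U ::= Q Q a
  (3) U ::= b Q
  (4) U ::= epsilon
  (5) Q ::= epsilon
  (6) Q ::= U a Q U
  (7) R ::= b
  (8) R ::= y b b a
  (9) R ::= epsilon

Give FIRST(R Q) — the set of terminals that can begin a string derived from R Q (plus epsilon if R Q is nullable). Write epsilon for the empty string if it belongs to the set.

{epsilon, a, b, y}

FIRST(R): from R::=b we get {b}; from R::=y b b a we get {y}; from R::=epsilon we get {epsilon}. So FIRST(R) = {epsilon, b, y}.
FIRST(U): from U::=R Q Q y we get {a, b, y}; from U::=Q Q a we get {a, b, y}; from U::=b Q we get {b}; from U::=epsilon we get {epsilon}. So FIRST(U) = {epsilon, a, b, y}.
FIRST(Q): from Q::=epsilon we get {epsilon}; from Q::=U a Q U we get {a, b, y}. So FIRST(Q) = {epsilon, a, b, y}.
FIRST(R Q): take FIRST of each symbol in turn, carrying on past any symbol whose FIRST contains epsilon; result {epsilon, a, b, y}.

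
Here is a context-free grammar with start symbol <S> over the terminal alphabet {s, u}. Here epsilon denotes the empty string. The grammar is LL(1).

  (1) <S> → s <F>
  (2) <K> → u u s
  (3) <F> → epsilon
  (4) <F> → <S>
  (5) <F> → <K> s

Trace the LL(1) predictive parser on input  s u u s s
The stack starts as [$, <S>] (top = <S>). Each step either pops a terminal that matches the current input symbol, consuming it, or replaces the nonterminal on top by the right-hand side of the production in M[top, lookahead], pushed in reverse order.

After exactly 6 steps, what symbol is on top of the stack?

step 1: stack=$ <S>  input=s u u s s $  — expand <S> → s <F>
step 2: stack=$ <F> s  input=s u u s s $  — match s
step 3: stack=$ <F>  input=u u s s $  — expand <F> → <K> s
step 4: stack=$ s <K>  input=u u s s $  — expand <K> → u u s
step 5: stack=$ s s u u  input=u u s s $  — match u
step 6: stack=$ s s u  input=u s s $  — match u
Stack after step 6: $ s s (top = s).

s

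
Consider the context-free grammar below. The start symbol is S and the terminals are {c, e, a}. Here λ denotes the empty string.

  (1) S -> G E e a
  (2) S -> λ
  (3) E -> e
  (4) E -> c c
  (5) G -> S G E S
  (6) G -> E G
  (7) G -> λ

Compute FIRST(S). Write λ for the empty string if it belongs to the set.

FIRST(E) = {c, e}
FIRST(S) = {λ, c, e}  (via G E e a)
FIRST(G) = {λ, c, e}  (via S G E S, E G)

{λ, c, e}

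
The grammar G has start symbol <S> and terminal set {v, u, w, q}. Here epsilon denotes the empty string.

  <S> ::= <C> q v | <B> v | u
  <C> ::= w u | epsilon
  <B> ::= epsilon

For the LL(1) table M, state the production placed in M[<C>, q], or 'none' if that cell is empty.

<C> ::= epsilon

FIRST(<C>) = {epsilon, w}
FIRST(<B>) = {epsilon}
FIRST(<S>) = {q, u, v, w}  (via <C> q v, <B> v)
FOLLOW(<S>) includes $ since <S> is the start symbol.
FOLLOW(<C>): in <S>::=<C> q v, <C> is followed by q v with FIRST {q}. Thus FOLLOW(<C>) = {q}.
For <C> ::= w u: FIRST(w u) = {w}, so it goes in M[<C>, t] for t ∈ {w}.
For <C> ::= epsilon: FIRST(epsilon) = {epsilon}, so it goes in M[<C>, t] for t ∈ {}; since epsilon ∈ FIRST, also for every t ∈ FOLLOW(<C>) = {q}.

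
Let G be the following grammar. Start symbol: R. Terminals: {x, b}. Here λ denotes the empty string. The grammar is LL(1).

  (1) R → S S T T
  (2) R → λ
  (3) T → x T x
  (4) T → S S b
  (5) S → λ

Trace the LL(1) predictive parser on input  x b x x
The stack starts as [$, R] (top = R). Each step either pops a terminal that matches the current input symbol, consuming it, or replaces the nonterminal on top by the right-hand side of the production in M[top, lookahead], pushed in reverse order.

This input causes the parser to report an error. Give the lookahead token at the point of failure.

$

      Stack        Input      Action
   1  $ R          x b x x $  expand R → S S T T
   2  $ T T S S    x b x x $  expand S → λ
   3  $ T T S      x b x x $  expand S → λ
   4  $ T T        x b x x $  expand T → x T x
   5  $ T x T x    x b x x $  match x
   6  $ T x T      b x x $    expand T → S S b
   7  $ T x b S S  b x x $    expand S → λ
   8  $ T x b S    b x x $    expand S → λ
   9  $ T x b      b x x $    match b
  10  $ T x        x x $      match x
  11  $ T          x $        expand T → x T x
  12  $ x T x      x $        match x
  13  $ x T        $          error: M[T, $] is empty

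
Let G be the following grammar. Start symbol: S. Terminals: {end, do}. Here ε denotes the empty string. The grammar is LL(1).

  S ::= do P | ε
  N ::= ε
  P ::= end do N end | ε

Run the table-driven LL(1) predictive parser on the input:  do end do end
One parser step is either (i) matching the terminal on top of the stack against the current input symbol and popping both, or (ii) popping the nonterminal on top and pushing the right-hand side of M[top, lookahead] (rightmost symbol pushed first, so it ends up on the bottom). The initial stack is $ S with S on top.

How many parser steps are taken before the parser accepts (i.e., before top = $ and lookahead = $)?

7

     Stack           Input            Action
  1  $ S             do end do end $  expand S ::= do P
  2  $ P do          do end do end $  match do
  3  $ P             end do end $     expand P ::= end do N end
  4  $ end N do end  end do end $     match end
  5  $ end N do      do end $         match do
  6  $ end N         end $            expand N ::= ε
  7  $ end           end $            match end
Accept reached after 7 steps.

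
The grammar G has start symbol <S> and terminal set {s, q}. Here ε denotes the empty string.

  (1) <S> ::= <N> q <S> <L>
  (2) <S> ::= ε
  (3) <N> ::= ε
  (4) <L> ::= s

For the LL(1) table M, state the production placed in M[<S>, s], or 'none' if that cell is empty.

FIRST(<N>) = {ε}
FIRST(<L>) = {s}
FIRST(<S>) = {ε, q}  (via <N> q <S> <L>)
FOLLOW(<S>) includes $ since <S> is the start symbol.
FOLLOW(<S>): in <S>::=<N> q <S> <L>, <S> is followed by <L> with FIRST {s}. Thus FOLLOW(<S>) = {$, s}.
For <S> ::= <N> q <S> <L>: FIRST(<N> q <S> <L>) = {q}, so it goes in M[<S>, t] for t ∈ {q}.
For <S> ::= ε: FIRST(ε) = {ε}, so it goes in M[<S>, t] for t ∈ {}; since ε ∈ FIRST, also for every t ∈ FOLLOW(<S>) = {$, s}.

<S> ::= ε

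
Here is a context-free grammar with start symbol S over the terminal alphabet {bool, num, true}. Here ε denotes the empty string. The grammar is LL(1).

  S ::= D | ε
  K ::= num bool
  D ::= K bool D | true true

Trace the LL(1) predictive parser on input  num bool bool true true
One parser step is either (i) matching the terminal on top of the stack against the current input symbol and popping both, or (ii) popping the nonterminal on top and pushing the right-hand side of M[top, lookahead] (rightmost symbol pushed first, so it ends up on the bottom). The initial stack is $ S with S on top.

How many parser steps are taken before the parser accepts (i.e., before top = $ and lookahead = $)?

     Stack              Input                      Action
  1  $ S                num bool bool true true $  expand S ::= D
  2  $ D                num bool bool true true $  expand D ::= K bool D
  3  $ D bool K         num bool bool true true $  expand K ::= num bool
  4  $ D bool bool num  num bool bool true true $  match num
  5  $ D bool bool      bool bool true true $      match bool
  6  $ D bool           bool true true $           match bool
  7  $ D                true true $                expand D ::= true true
  8  $ true true        true true $                match true
  9  $ true             true $                     match true
Accept reached after 9 steps.

9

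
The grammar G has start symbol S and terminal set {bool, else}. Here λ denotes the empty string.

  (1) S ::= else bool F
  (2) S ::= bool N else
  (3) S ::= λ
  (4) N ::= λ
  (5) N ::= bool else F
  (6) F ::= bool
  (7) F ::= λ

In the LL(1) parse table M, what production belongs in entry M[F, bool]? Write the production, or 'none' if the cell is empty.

FIRST(S) = {λ, bool, else}
FIRST(N) = {λ, bool}
FIRST(F) = {λ, bool}
FOLLOW(S) includes $ since S is the start symbol.
FOLLOW(S): S appears on no right-hand side. Thus FOLLOW(S) = {$}.
FOLLOW(N): in S::=bool N else, N is followed by else with FIRST {else}. Thus FOLLOW(N) = {else}.
FOLLOW(F): in S::=else bool F, the suffix after F is empty, so FOLLOW(F) ⊇ FOLLOW(S) = {$}; in N::=bool else F, the suffix after F is empty, so FOLLOW(F) ⊇ FOLLOW(N) = {else}. Thus FOLLOW(F) = {$, else}.
For F ::= bool: FIRST(bool) = {bool}, so it goes in M[F, t] for t ∈ {bool}.
For F ::= λ: FIRST(λ) = {λ}, so it goes in M[F, t] for t ∈ {}; since λ ∈ FIRST, also for every t ∈ FOLLOW(F) = {$, else}.

F ::= bool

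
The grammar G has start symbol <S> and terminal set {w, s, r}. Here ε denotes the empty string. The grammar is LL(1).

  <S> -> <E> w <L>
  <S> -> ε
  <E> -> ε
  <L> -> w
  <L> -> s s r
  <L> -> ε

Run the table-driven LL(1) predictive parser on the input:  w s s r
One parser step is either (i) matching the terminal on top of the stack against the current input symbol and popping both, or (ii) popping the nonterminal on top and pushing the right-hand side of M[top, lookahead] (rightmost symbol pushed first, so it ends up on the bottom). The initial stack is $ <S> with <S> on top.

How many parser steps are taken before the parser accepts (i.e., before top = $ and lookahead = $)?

     Stack        Input      Action
  1  $ <S>        w s s r $  expand <S> -> <E> w <L>
  2  $ <L> w <E>  w s s r $  expand <E> -> ε
  3  $ <L> w      w s s r $  match w
  4  $ <L>        s s r $    expand <L> -> s s r
  5  $ r s s      s s r $    match s
  6  $ r s        s r $      match s
  7  $ r          r $        match r
Accept reached after 7 steps.

7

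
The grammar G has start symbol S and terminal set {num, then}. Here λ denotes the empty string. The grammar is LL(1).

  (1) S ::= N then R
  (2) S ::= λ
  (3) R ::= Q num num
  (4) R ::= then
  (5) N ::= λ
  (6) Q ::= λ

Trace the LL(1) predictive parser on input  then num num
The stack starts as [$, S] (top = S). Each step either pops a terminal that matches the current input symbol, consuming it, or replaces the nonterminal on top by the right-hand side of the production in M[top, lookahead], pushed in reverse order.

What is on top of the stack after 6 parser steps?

num

     Stack        Input           Action
  1  $ S          then num num $  expand S ::= N then R
  2  $ R then N   then num num $  expand N ::= λ
  3  $ R then     then num num $  match then
  4  $ R          num num $       expand R ::= Q num num
  5  $ num num Q  num num $       expand Q ::= λ
  6  $ num num    num num $       match num
Stack after step 6: $ num (top = num).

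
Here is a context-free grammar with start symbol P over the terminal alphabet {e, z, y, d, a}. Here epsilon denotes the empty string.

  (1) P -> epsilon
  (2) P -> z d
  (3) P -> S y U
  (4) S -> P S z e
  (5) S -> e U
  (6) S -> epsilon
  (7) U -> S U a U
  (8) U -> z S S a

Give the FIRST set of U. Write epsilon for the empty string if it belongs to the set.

FIRST(P): from P->epsilon we get {epsilon}; from P->z d we get {z}; from P->S y U we get {e, y, z}. So FIRST(P) = {epsilon, e, y, z}.
FIRST(S): from S->P S z e we get {e, y, z}; from S->e U we get {e}; from S->epsilon we get {epsilon}. So FIRST(S) = {epsilon, e, y, z}.
FIRST(U): from U->S U a U we get {e, y, z}; from U->z S S a we get {z}. So FIRST(U) = {e, y, z}.

{e, y, z}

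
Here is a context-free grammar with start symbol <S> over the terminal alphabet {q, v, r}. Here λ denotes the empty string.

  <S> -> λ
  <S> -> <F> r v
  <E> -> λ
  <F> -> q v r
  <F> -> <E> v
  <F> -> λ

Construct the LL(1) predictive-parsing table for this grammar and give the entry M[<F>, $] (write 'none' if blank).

none

FIRST(<E>) = {λ}
FIRST(<F>) = {λ, q, v}  (via <E> v)
FIRST(<S>) = {λ, q, r, v}  (via <F> r v)
FOLLOW(<S>) includes $ since <S> is the start symbol.
FOLLOW(<F>): in <S>-><F> r v, <F> is followed by r v with FIRST {r}. Thus FOLLOW(<F>) = {r}.
For <F> -> q v r: FIRST(q v r) = {q}, so it goes in M[<F>, t] for t ∈ {q}.
For <F> -> <E> v: FIRST(<E> v) = {v}, so it goes in M[<F>, t] for t ∈ {v}.
For <F> -> λ: FIRST(λ) = {λ}, so it goes in M[<F>, t] for t ∈ {}; since λ ∈ FIRST, also for every t ∈ FOLLOW(<F>) = {r}.
None of these place a production in M[<F>, $].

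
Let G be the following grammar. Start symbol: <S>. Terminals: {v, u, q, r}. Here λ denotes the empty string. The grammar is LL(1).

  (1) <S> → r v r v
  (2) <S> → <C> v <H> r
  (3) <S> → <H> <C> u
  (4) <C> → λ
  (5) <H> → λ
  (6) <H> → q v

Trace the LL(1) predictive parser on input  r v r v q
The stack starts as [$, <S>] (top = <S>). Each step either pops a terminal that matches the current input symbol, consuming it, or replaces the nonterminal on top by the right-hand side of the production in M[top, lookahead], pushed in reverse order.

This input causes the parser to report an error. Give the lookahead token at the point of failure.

     Stack      Input        Action
  1  $ <S>      r v r v q $  expand <S> → r v r v
  2  $ v r v r  r v r v q $  match r
  3  $ v r v    v r v q $    match v
  4  $ v r      r v q $      match r
  5  $ v        v q $        match v
  6  $          q $          error: stack empty but input remains

q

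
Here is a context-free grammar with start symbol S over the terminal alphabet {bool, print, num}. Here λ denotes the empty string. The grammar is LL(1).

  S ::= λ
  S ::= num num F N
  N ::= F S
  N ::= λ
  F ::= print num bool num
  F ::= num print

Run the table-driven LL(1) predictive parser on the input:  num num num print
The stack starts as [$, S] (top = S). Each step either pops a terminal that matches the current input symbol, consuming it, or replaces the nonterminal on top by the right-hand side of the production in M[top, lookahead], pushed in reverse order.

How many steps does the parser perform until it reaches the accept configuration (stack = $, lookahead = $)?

7

     Stack          Input                Action
  1  $ S            num num num print $  expand S ::= num num F N
  2  $ N F num num  num num num print $  match num
  3  $ N F num      num num print $      match num
  4  $ N F          num print $          expand F ::= num print
  5  $ N print num  num print $          match num
  6  $ N print      print $              match print
  7  $ N            $                    expand N ::= λ
Accept reached after 7 steps.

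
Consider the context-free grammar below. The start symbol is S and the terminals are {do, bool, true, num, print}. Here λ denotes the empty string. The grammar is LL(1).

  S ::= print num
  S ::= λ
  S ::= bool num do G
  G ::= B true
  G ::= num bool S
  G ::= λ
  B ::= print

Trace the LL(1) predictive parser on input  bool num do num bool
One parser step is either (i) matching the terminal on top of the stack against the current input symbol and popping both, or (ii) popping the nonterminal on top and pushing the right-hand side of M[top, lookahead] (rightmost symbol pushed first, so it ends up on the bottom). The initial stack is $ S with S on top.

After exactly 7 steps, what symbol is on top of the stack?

     Stack            Input                   Action
  1  $ S              bool num do num bool $  expand S ::= bool num do G
  2  $ G do num bool  bool num do num bool $  match bool
  3  $ G do num       num do num bool $       match num
  4  $ G do           do num bool $           match do
  5  $ G              num bool $              expand G ::= num bool S
  6  $ S bool num     num bool $              match num
  7  $ S bool         bool $                  match bool
Stack after step 7: $ S (top = S).

S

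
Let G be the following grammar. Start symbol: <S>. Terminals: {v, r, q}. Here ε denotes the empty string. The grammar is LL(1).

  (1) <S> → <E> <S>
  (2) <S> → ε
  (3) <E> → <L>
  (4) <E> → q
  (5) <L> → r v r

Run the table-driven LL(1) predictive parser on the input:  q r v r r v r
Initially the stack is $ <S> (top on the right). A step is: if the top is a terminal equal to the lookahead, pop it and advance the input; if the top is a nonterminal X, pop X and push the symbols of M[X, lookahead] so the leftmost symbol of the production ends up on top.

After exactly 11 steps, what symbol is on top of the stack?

<L>

      Stack        Input            Action
   1  $ <S>        q r v r r v r $  expand <S> → <E> <S>
   2  $ <S> <E>    q r v r r v r $  expand <E> → q
   3  $ <S> q      q r v r r v r $  match q
   4  $ <S>        r v r r v r $    expand <S> → <E> <S>
   5  $ <S> <E>    r v r r v r $    expand <E> → <L>
   6  $ <S> <L>    r v r r v r $    expand <L> → r v r
   7  $ <S> r v r  r v r r v r $    match r
   8  $ <S> r v    v r r v r $      match v
   9  $ <S> r      r r v r $        match r
  10  $ <S>        r v r $          expand <S> → <E> <S>
  11  $ <S> <E>    r v r $          expand <E> → <L>
Stack after step 11: $ <S> <L> (top = <L>).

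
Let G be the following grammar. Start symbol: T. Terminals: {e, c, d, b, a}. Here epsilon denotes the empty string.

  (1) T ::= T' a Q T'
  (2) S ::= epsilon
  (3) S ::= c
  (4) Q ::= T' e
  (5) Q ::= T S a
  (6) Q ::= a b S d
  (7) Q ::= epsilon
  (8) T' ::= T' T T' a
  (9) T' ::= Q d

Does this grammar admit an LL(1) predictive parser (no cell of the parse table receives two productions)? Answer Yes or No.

FIRST(T) = {a, d}
FIRST(S) = {epsilon, c}
FIRST(Q) = {epsilon, a, d}
FIRST(T') = {a, d}
FOLLOW(T) = {$, a, c, d}
FOLLOW(S) = {a, d}
FOLLOW(Q) = {a, d}
FOLLOW(T') = {$, a, c, d, e}
Cell M[Q, a] receives both Q ::= T' e and Q ::= T S a and Q ::= a b S d and Q ::= epsilon — the grammar is not LL(1).

No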